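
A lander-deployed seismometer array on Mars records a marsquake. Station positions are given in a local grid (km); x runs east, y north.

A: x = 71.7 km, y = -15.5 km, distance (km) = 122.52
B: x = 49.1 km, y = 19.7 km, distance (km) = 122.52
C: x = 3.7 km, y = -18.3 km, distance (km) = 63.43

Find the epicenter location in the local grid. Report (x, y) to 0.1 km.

x ≈ -41.2 km, y ≈ -63.1 km

Circle about each station: (x − 71.7)² + (y + 15.5)² = 122.52²; (x − 49.1)² + (y − 19.7)² = 122.52²; (x − 3.7)² + (y + 18.3)² = 63.43².
Subtracting the A equation from the B and C equations removes the quadratic terms:
-45.2 x + 70.4 y = -2582.24
-136.0 x − 5.6 y = 5955.23
Solving the 2×2 system: x ≈ -41.2, y ≈ -63.1 km.
Check against A (with the unrounded x, y): √((x − 71.7)²+(y + 15.5)²) = 122.52 ≈ 122.52 km. ✓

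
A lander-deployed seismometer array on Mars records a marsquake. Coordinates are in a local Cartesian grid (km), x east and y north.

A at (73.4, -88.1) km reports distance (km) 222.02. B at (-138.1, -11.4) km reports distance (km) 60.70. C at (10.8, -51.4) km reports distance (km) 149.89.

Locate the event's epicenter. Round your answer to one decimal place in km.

-107.3 km east, 40.9 km north

Circle about each station: (x − 73.4)² + (y + 88.1)² = 222.02²; (x + 138.1)² + (y + 11.4)² = 60.70²; (x − 10.8)² + (y + 51.4)² = 149.89².
Subtracting pairs of circle equations eliminates x²+y² and gives linear equations (the radical axes):
-423.0 x + 153.4 y = 51660.79
-125.2 x + 73.4 y = 16435.30
Solving the 2×2 system: x ≈ -107.3, y ≈ 40.9 km.
Check against A (with the unrounded x, y): √((x − 73.4)²+(y + 88.1)²) = 222.02 ≈ 222.02 km. ✓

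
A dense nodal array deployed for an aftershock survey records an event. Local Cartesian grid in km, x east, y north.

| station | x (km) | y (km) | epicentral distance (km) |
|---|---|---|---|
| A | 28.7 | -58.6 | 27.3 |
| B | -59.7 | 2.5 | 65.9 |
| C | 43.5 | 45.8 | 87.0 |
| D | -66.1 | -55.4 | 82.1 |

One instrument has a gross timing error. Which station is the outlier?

Solve using three stations at a time. Using A, C, D (subtract circle equations pairwise → linear system) gives (x, y) ≈ (13.6, -35.9).
Distances from that point to each station vs reported:
  A: calculated 27.2 vs reported 27.3 → residual 0.1 km
  B: calculated 82.8 vs reported 65.9 → residual 16.9 km
  C: calculated 87.0 vs reported 87.0 → residual 0.0 km
  D: calculated 82.1 vs reported 82.1 → residual 0.0 km
A, C, D are mutually consistent (residuals ≈ 0); B is off by 16.9 km.

B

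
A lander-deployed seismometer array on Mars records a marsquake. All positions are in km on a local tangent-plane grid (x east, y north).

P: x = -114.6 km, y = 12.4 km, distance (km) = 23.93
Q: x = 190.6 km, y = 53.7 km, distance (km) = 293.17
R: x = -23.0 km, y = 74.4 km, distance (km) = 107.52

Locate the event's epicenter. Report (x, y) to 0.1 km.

Circle about each station: (x + 114.6)² + (y − 12.4)² = 23.93²; (x − 190.6)² + (y − 53.7)² = 293.17²; (x + 23.0)² + (y − 74.4)² = 107.52².
Subtracting the P equation from the Q and R equations removes the quadratic terms:
610.4 x + 82.6 y = -59450.87
183.2 x + 124.0 y = -18210.47
Solving the 2×2 system: x ≈ -96.9, y ≈ -3.7 km.

x ≈ -96.9 km, y ≈ -3.7 km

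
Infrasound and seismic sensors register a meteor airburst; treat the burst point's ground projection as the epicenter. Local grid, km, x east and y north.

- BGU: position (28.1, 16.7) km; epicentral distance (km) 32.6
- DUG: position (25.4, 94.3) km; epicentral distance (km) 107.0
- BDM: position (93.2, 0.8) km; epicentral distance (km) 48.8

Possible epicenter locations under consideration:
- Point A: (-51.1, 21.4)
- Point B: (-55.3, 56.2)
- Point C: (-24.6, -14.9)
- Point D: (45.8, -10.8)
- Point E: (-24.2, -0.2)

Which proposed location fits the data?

Point D

For each candidate, compare |candidate − station| to the reported distance:
Point A: residuals BGU 46.7, DUG 1.3, BDM 97.0 → max 97.0 km
Point B: residuals BGU 59.7, DUG 17.8, BDM 109.7 → max 109.7 km
Point C: residuals BGU 28.8, DUG 13.1, BDM 70.0 → max 70.0 km
Point D: residuals BGU 0.1, DUG 0.1, BDM 0.0 → max 0.1 km
Point E: residuals BGU 22.4, DUG 0.3, BDM 68.6 → max 68.6 km
Only Point D has all residuals ≈ 0.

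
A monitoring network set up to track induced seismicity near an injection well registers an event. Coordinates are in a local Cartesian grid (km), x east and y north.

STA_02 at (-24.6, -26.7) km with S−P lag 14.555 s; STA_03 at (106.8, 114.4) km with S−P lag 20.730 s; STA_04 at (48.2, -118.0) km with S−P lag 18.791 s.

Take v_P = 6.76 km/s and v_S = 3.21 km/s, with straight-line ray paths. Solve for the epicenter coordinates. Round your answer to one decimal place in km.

Distance from S−P lag: d = Δt · v_P v_S / (v_P − v_S) = Δt · (6.76·3.21)/(6.76−3.21) ≈ 6.1126·Δt.
So d_STA_02 = 88.97, d_STA_03 = 126.71, d_STA_04 = 114.86 km.
Circle about each station: (x + 24.6)² + (y + 26.7)² = 88.97²; (x − 106.8)² + (y − 114.4)² = 126.71²; (x − 48.2)² + (y + 118.0)² = 114.86².
Subtracting the STA_02 equation from the STA_03 and STA_04 equations removes the quadratic terms:
262.8 x + 282.2 y = 15035.79
145.6 x − 182.6 y = 9652.03
Solving the 2×2 system: x ≈ 61.4, y ≈ -3.9 km.
Check against STA_02 (with the unrounded x, y): √((x + 24.6)²+(y + 26.7)²) = 88.97 ≈ 88.97 km. ✓

x ≈ 61.4 km, y ≈ -3.9 km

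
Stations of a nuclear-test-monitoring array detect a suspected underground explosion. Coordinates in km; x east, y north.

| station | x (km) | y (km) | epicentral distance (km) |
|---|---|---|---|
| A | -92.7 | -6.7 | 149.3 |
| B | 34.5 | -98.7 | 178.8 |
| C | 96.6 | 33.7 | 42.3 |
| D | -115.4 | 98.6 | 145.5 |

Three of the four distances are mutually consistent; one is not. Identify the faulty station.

C

Solve using three stations at a time. Using A, B, D (subtract circle equations pairwise → linear system) gives (x, y) ≈ (28.8, 79.9).
Distances from that point to each station vs reported:
  A: calculated 149.2 vs reported 149.3 → residual 0.1 km
  B: calculated 178.7 vs reported 178.8 → residual 0.1 km
  C: calculated 82.1 vs reported 42.3 → residual 39.8 km
  D: calculated 145.4 vs reported 145.5 → residual 0.1 km
A, B, D are mutually consistent (residuals ≈ 0); C is off by 39.8 km.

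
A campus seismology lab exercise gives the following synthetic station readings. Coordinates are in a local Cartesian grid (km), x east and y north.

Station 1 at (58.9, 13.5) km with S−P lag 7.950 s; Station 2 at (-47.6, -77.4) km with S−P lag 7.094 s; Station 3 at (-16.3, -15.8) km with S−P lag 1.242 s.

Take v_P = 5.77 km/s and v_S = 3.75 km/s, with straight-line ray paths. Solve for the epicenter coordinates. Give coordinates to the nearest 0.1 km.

-24.2 km east, -5.1 km north

Distance from S−P lag: d = Δt · v_P v_S / (v_P − v_S) = Δt · (5.77·3.75)/(5.77−3.75) ≈ 10.7116·Δt.
So d_Station 1 = 85.16, d_Station 2 = 75.99, d_Station 3 = 13.30 km.
Circle about each station: (x − 58.9)² + (y − 13.5)² = 85.16²; (x + 47.6)² + (y + 77.4)² = 75.99²; (x + 16.3)² + (y + 15.8)² = 13.30².
Subtracting pairs of circle equations eliminates x²+y² and gives linear equations (the radical axes):
-213.0 x − 181.8 y = 6082.81
-150.4 x − 58.6 y = 3939.21
Solving the 2×2 system: x ≈ -24.2, y ≈ -5.1 km.
Check against Station 1 (with the unrounded x, y): √((x − 58.9)²+(y − 13.5)²) = 85.16 ≈ 85.16 km. ✓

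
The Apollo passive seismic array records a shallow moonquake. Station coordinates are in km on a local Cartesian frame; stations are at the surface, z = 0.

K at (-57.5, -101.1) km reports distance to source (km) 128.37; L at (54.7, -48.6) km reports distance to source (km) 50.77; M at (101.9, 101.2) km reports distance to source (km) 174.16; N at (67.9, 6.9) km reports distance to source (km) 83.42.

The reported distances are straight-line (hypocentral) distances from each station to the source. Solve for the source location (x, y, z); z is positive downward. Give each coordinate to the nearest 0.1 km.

(52.8, -58.3, 49.8)

Each station gives a sphere (x−x_i)² + (y−y_i)² + z² = d_i² (stations at z=0).
Subtracting the K sphere from L and M: z² cancels, leaving linear equations in x and y:
224.4 x + 105.0 y = 5727.85
318.8 x + 404.6 y = -6755.26
Solving: x ≈ 52.807, y ≈ -58.305 km (keep extra digits for the depth step; rounded: 52.8, -58.3).
Then from the K sphere: z² = 128.37² − (x + 57.5)² − (y + 101.1)² with x = 52.807, y = -58.305, so z ≈ 49.798 ≈ 49.8 km.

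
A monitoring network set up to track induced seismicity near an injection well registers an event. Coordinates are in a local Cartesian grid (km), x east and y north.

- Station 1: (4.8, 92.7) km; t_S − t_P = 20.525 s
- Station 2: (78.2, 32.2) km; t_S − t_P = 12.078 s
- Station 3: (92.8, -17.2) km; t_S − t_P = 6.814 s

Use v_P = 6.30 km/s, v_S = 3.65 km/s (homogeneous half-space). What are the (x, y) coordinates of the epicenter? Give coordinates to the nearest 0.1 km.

(71.6, -72.4)

Distance from S−P lag: d = Δt · v_P v_S / (v_P − v_S) = Δt · (6.30·3.65)/(6.30−3.65) ≈ 8.6774·Δt.
So d_Station 1 = 178.10, d_Station 2 = 104.81, d_Station 3 = 59.13 km.
Circle about each station: (x − 4.8)² + (y − 92.7)² = 178.10²; (x − 78.2)² + (y − 32.2)² = 104.81²; (x − 92.8)² + (y + 17.2)² = 59.13².
Subtracting the Station 1 equation from the Station 2 and Station 3 equations removes the quadratic terms:
146.8 x − 121.0 y = 19270.22
176.0 x − 219.8 y = 28514.60
Solving the 2×2 system: x ≈ 71.6, y ≈ -72.4 km.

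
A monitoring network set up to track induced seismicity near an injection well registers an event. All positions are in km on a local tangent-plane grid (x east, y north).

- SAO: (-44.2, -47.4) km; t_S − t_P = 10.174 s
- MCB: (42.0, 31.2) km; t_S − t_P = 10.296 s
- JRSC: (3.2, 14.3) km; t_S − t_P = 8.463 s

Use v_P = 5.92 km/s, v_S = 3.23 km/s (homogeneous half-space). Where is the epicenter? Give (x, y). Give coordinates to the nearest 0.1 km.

Distance from S−P lag: d = Δt · v_P v_S / (v_P − v_S) = Δt · (5.92·3.23)/(5.92−3.23) ≈ 7.1084·Δt.
So d_SAO = 72.32, d_MCB = 73.19, d_JRSC = 60.16 km.
Circle about each station: (x + 44.2)² + (y + 47.4)² = 72.32²; (x − 42.0)² + (y − 31.2)² = 73.19²; (x − 3.2)² + (y − 14.3)² = 60.16².
Subtracting the SAO equation from the MCB and JRSC equations removes the quadratic terms:
172.4 x + 157.2 y = -1589.55
94.8 x + 123.4 y = -2374.71
Solving the 2×2 system: x ≈ 27.8, y ≈ -40.6 km.

(27.8, -40.6)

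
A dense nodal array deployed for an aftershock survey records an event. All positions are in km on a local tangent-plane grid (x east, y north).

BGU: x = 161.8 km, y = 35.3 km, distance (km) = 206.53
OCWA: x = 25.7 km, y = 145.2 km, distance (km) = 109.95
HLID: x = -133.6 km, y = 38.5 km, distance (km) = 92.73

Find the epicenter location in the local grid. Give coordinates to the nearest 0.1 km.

Circle about each station: (x − 161.8)² + (y − 35.3)² = 206.53²; (x − 25.7)² + (y − 145.2)² = 109.95²; (x + 133.6)² + (y − 38.5)² = 92.73².
Subtracting the BGU equation from the OCWA and HLID equations removes the quadratic terms:
-272.2 x + 219.8 y = 24883.84
-590.8 x + 6.4 y = 25961.67
Solving the 2×2 system: x ≈ -43.3, y ≈ 59.6 km.

x ≈ -43.3 km, y ≈ 59.6 km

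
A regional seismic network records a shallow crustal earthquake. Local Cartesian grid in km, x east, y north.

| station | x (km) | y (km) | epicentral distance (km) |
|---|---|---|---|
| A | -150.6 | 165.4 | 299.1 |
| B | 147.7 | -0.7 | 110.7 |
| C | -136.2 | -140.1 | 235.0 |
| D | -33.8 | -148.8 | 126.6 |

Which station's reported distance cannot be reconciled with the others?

Solve using three stations at a time. Using A, B, D (subtract circle equations pairwise → linear system) gives (x, y) ≈ (51.4, -55.2).
Distances from that point to each station vs reported:
  A: calculated 299.1 vs reported 299.1 → residual 0.0 km
  B: calculated 110.7 vs reported 110.7 → residual 0.0 km
  C: calculated 205.9 vs reported 235.0 → residual 29.1 km
  D: calculated 126.6 vs reported 126.6 → residual 0.0 km
A, B, D are mutually consistent (residuals ≈ 0); C is off by 29.1 km.

C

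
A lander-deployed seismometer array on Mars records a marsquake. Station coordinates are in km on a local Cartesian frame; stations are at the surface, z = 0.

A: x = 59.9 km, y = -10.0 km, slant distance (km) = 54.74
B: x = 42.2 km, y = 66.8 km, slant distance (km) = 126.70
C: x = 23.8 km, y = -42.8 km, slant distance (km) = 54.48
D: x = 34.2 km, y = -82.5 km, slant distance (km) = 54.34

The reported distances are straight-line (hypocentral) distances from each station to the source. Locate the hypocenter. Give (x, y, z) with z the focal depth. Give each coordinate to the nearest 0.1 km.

Each station gives a sphere (x−x_i)² + (y−y_i)² + z² = d_i² (stations at z=0).
Subtracting the A sphere from B and C: z² cancels, leaving linear equations in x and y:
-35.4 x + 153.6 y = -10501.35
-72.2 x − 65.6 y = -1261.33
Solving: x ≈ 65.808, y ≈ -53.201 km (keep extra digits for the depth step; rounded: 65.8, -53.2).
Then from the A sphere: z² = 54.74² − (x − 59.9)² − (y + 10.0)² with x = 65.808, y = -53.201, so z ≈ 33.094 ≈ 33.1 km.

x ≈ 65.8 km, y ≈ -53.2 km, depth ≈ 33.1 km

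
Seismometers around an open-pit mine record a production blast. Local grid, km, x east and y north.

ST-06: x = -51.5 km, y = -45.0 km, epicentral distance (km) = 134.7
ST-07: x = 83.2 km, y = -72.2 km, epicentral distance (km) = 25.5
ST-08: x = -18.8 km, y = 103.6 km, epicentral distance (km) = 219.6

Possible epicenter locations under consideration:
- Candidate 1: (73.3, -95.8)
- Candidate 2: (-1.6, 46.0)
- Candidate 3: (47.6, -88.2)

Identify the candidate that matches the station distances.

Candidate 1

For each candidate, compare |candidate − station| to the reported distance:
Candidate 1: residuals ST-06 0.0, ST-07 0.1, ST-08 0.0 → max 0.1 km
Candidate 2: residuals ST-06 30.9, ST-07 120.0, ST-08 159.5 → max 159.5 km
Candidate 3: residuals ST-06 26.6, ST-07 13.5, ST-08 16.6 → max 26.6 km
Only Candidate 1 has all residuals ≈ 0.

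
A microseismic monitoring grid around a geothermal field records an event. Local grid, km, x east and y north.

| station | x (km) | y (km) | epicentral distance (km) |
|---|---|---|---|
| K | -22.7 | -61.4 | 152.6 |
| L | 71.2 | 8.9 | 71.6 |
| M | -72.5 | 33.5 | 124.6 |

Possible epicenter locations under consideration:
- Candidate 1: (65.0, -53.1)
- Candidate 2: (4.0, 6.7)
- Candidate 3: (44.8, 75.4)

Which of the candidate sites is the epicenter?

For each candidate, compare |candidate − station| to the reported distance:
Candidate 1: residuals K 64.5, L 9.3, M 37.9 → max 64.5 km
Candidate 2: residuals K 79.5, L 4.4, M 43.5 → max 79.5 km
Candidate 3: residuals K 0.1, L 0.1, M 0.0 → max 0.1 km
Only Candidate 3 has all residuals ≈ 0.

Candidate 3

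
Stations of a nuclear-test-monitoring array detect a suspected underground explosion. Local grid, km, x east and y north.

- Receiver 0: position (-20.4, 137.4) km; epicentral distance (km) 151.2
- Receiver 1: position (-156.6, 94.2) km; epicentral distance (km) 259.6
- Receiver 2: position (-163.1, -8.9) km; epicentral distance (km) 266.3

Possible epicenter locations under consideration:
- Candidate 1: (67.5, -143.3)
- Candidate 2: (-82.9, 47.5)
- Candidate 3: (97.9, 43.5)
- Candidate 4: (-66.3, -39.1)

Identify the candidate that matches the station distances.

Candidate 3

For each candidate, compare |candidate − station| to the reported distance:
Candidate 1: residuals Receiver 0 142.9, Receiver 1 66.9, Receiver 2 0.6 → max 142.9 km
Candidate 2: residuals Receiver 0 41.7, Receiver 1 172.3, Receiver 2 168.3 → max 172.3 km
Candidate 3: residuals Receiver 0 0.2, Receiver 1 0.1, Receiver 2 0.1 → max 0.2 km
Candidate 4: residuals Receiver 0 31.2, Receiver 1 98.6, Receiver 2 164.9 → max 164.9 km
Only Candidate 3 has all residuals ≈ 0.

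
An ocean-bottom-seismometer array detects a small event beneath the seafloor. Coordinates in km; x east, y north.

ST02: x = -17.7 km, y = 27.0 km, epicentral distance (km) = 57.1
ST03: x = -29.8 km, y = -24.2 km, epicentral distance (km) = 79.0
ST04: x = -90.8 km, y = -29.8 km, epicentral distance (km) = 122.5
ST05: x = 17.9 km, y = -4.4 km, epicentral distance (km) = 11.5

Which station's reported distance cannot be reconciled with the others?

Solve using three stations at a time. Using ST02, ST04, ST05 (subtract circle equations pairwise → linear system) gives (x, y) ≈ (29.2, -5.5).
Distances from that point to each station vs reported:
  ST02: calculated 57.1 vs reported 57.1 → residual 0.0 km
  ST03: calculated 61.9 vs reported 79.0 → residual 17.1 km
  ST04: calculated 122.5 vs reported 122.5 → residual 0.0 km
  ST05: calculated 11.4 vs reported 11.5 → residual 0.1 km
ST02, ST04, ST05 are mutually consistent (residuals ≈ 0); ST03 is off by 17.1 km.

ST03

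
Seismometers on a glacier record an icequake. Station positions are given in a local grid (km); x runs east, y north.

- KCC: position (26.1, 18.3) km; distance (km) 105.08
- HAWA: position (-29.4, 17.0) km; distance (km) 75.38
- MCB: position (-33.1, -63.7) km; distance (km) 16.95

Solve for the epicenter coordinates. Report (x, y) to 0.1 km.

-48.2 km east, -56.0 km north

Circle about each station: (x − 26.1)² + (y − 18.3)² = 105.08²; (x + 29.4)² + (y − 17.0)² = 75.38²; (x + 33.1)² + (y + 63.7)² = 16.95².
Subtracting the KCC equation from the HAWA and MCB equations removes the quadratic terms:
-111.0 x − 2.6 y = 5496.92
-118.4 x − 164.0 y = 14891.70
Solving the 2×2 system: x ≈ -48.2, y ≈ -56.0 km.
Check against KCC (with the unrounded x, y): √((x − 26.1)²+(y − 18.3)²) = 105.08 ≈ 105.08 km. ✓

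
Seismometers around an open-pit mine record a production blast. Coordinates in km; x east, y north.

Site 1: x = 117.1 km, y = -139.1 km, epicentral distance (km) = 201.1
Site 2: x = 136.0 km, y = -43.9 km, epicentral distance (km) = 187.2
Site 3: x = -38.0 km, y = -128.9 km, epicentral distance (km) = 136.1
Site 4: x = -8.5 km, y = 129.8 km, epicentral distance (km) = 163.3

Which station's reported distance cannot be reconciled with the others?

Solve using three stations at a time. Using Site 1, Site 2, Site 4 (subtract circle equations pairwise → linear system) gives (x, y) ≈ (-50.5, -28.0).
Distances from that point to each station vs reported:
  Site 1: calculated 201.1 vs reported 201.1 → residual 0.0 km
  Site 2: calculated 187.2 vs reported 187.2 → residual 0.0 km
  Site 3: calculated 101.7 vs reported 136.1 → residual 34.4 km
  Site 4: calculated 163.3 vs reported 163.3 → residual 0.0 km
Site 1, Site 2, Site 4 are mutually consistent (residuals ≈ 0); Site 3 is off by 34.4 km.

Site 3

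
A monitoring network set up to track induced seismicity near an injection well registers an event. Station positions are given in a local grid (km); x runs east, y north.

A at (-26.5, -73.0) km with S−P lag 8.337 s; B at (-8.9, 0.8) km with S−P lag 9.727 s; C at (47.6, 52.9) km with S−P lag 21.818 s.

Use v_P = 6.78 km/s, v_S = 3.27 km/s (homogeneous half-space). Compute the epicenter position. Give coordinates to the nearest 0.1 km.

-60.4 km east, -32.7 km north

Distance from S−P lag: d = Δt · v_P v_S / (v_P − v_S) = Δt · (6.78·3.27)/(6.78−3.27) ≈ 6.3164·Δt.
So d_A = 52.66, d_B = 61.44, d_C = 137.81 km.
Circle about each station: (x + 26.5)² + (y + 73.0)² = 52.66²; (x + 8.9)² + (y − 0.8)² = 61.44²; (x − 47.6)² + (y − 52.9)² = 137.81².
Subtracting the A equation from the B and C equations removes the quadratic terms:
35.2 x + 147.6 y = -6953.20
148.2 x + 251.8 y = -17185.60
Solving the 2×2 system: x ≈ -60.4, y ≈ -32.7 km.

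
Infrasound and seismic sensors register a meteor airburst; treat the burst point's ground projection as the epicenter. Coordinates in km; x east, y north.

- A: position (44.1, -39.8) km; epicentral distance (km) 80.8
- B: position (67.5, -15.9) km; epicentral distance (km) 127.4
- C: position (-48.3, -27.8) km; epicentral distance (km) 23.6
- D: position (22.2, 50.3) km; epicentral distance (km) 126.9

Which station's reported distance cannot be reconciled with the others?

Solve using three stations at a time. Using B, C, D (subtract circle equations pairwise → linear system) gives (x, y) ≈ (-55.2, -50.3).
Distances from that point to each station vs reported:
  A: calculated 99.8 vs reported 80.8 → residual 19.0 km
  B: calculated 127.4 vs reported 127.4 → residual 0.0 km
  C: calculated 23.5 vs reported 23.6 → residual 0.1 km
  D: calculated 126.9 vs reported 126.9 → residual 0.0 km
B, C, D are mutually consistent (residuals ≈ 0); A is off by 19.0 km.

A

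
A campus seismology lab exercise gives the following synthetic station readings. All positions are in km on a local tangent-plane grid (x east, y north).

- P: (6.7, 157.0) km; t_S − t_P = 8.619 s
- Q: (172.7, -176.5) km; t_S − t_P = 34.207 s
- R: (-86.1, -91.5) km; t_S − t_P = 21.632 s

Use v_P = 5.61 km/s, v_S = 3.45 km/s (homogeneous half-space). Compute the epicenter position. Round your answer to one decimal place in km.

x ≈ 4.6 km, y ≈ 79.8 km

Distance from S−P lag: d = Δt · v_P v_S / (v_P − v_S) = Δt · (5.61·3.45)/(5.61−3.45) ≈ 8.9604·Δt.
So d_P = 77.23, d_Q = 306.51, d_R = 193.83 km.
Circle about each station: (x − 6.7)² + (y − 157.0)² = 77.23²; (x − 172.7)² + (y + 176.5)² = 306.51²; (x + 86.1)² + (y + 91.5)² = 193.83².
Subtracting the P equation from the Q and R equations removes the quadratic terms:
332.0 x − 667.0 y = -51700.26
-185.6 x − 497.0 y = -40514.03
Solving the 2×2 system: x ≈ 4.6, y ≈ 79.8 km.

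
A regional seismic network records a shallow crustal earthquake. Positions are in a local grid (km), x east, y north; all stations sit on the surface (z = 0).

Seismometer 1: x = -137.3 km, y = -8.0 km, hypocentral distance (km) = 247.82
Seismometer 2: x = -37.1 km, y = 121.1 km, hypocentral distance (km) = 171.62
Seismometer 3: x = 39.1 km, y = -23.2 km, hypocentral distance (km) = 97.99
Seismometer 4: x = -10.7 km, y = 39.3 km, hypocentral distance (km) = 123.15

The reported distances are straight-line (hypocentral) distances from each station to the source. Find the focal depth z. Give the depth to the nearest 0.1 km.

depth ≈ 49.3 km

Each station gives a sphere (x−x_i)² + (y−y_i)² + z² = d_i² (stations at z=0).
Subtracting the Seismometer 1 sphere from Seismometer 2 and Seismometer 3: z² cancels, leaving linear equations in x and y:
200.4 x + 258.2 y = 29087.66
352.8 x − 30.4 y = 34964.47
Solving: x ≈ 101.992, y ≈ 33.495 km (keep extra digits for the depth step; rounded: 102.0, 33.5).
Then from the Seismometer 1 sphere: z² = 247.82² − (x + 137.3)² − (y + 8.0)² with x = 101.992, y = 33.495, so z ≈ 49.318 ≈ 49.3 km.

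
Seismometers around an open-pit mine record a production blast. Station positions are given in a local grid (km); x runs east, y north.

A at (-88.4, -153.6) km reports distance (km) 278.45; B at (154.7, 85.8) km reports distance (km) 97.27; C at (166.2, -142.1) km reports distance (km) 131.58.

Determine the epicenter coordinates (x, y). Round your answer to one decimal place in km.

151.0 km east, -11.4 km north

Circle about each station: (x + 88.4)² + (y + 153.6)² = 278.45²; (x − 154.7)² + (y − 85.8)² = 97.27²; (x − 166.2)² + (y + 142.1)² = 131.58².
Subtracting the A equation from the B and C equations removes the quadratic terms:
486.2 x + 478.8 y = 67959.16
509.2 x + 23.0 y = 76628.44
Solving the 2×2 system: x ≈ 151.0, y ≈ -11.4 km.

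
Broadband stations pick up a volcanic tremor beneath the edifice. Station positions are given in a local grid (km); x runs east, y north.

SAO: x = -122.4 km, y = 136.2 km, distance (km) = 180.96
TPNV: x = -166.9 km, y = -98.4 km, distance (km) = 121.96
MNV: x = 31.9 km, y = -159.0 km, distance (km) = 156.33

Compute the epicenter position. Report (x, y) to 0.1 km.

x ≈ -62.9 km, y ≈ -34.7 km

Circle about each station: (x + 122.4)² + (y − 136.2)² = 180.96²; (x + 166.9)² + (y + 98.4)² = 121.96²; (x − 31.9)² + (y + 159.0)² = 156.33².
Subtracting pairs of circle equations eliminates x²+y² and gives linear equations (the radical axes):
-89.0 x − 469.2 y = 21878.25
308.6 x − 590.4 y = 1073.86
Solving the 2×2 system: x ≈ -62.9, y ≈ -34.7 km.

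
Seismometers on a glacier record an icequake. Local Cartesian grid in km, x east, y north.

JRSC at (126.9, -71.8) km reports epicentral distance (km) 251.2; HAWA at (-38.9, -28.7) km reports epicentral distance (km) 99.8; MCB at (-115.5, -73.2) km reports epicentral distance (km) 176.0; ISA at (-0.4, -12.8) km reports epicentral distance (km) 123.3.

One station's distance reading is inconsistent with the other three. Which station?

HAWA

Solve using three stations at a time. Using JRSC, MCB, ISA (subtract circle equations pairwise → linear system) gives (x, y) ≈ (-61.5, 94.4).
Distances from that point to each station vs reported:
  JRSC: calculated 251.2 vs reported 251.2 → residual 0.0 km
  HAWA: calculated 125.2 vs reported 99.8 → residual 25.4 km
  MCB: calculated 176.1 vs reported 176.0 → residual 0.1 km
  ISA: calculated 123.4 vs reported 123.3 → residual 0.1 km
JRSC, MCB, ISA are mutually consistent (residuals ≈ 0); HAWA is off by 25.4 km.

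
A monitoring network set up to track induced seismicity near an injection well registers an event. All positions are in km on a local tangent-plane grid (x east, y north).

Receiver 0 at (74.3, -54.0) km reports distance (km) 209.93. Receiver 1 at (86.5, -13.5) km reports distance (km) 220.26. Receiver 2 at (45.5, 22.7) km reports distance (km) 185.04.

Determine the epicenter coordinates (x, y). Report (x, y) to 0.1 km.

-133.5 km east, -24.2 km north

Circle about each station: (x − 74.3)² + (y + 54.0)² = 209.93²; (x − 86.5)² + (y + 13.5)² = 220.26²; (x − 45.5)² + (y − 22.7)² = 185.04².
Subtracting the Receiver 0 equation from the Receiver 1 and Receiver 2 equations removes the quadratic terms:
24.4 x + 81.0 y = -5215.85
-57.6 x + 153.4 y = 3979.85
Solving the 2×2 system: x ≈ -133.5, y ≈ -24.2 km.
Check against Receiver 0 (with the unrounded x, y): √((x − 74.3)²+(y + 54.0)²) = 209.92 ≈ 209.93 km. ✓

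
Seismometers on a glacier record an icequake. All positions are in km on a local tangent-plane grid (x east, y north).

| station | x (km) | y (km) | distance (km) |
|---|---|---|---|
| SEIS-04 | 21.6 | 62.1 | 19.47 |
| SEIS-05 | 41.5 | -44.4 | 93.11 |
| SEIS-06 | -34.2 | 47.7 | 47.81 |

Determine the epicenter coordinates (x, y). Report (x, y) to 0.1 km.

13.5 km east, 44.4 km north

Circle about each station: (x − 21.6)² + (y − 62.1)² = 19.47²; (x − 41.5)² + (y + 44.4)² = 93.11²; (x + 34.2)² + (y − 47.7)² = 47.81².
Subtracting the SEIS-04 equation from the SEIS-05 and SEIS-06 equations removes the quadratic terms:
39.8 x − 213.0 y = -8919.75
-111.6 x − 28.8 y = -2784.76
Solving the 2×2 system: x ≈ 13.5, y ≈ 44.4 km.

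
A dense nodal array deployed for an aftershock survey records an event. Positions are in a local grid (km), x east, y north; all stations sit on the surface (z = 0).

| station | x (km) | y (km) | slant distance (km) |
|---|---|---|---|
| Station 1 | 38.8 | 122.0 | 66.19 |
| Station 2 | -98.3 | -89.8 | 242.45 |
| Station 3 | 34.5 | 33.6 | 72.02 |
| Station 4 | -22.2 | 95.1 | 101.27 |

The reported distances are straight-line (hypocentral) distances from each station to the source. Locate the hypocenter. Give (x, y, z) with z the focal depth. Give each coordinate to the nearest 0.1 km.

(68.7, 80.8, 42.3)

Each station gives a sphere (x−x_i)² + (y−y_i)² + z² = d_i² (stations at z=0).
Subtracting the Station 1 sphere from Station 2 and Station 3: z² cancels, leaving linear equations in x and y:
-274.2 x − 423.6 y = -53063.40
-8.6 x − 176.8 y = -14875.99
Solving: x ≈ 68.698, y ≈ 80.799 km (keep extra digits for the depth step; rounded: 68.7, 80.8).
Then from the Station 1 sphere: z² = 66.19² − (x − 38.8)² − (y − 122.0)² with x = 68.698, y = 80.799, so z ≈ 42.305 ≈ 42.3 km.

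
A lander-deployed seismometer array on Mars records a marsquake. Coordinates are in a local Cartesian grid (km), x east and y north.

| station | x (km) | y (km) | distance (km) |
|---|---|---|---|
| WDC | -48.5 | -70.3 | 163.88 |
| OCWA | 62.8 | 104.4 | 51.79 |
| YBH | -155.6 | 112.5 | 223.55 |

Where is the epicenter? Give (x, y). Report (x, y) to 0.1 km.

x ≈ 59.8 km, y ≈ 52.7 km

Circle about each station: (x + 48.5)² + (y + 70.3)² = 163.88²; (x − 62.8)² + (y − 104.4)² = 51.79²; (x + 155.6)² + (y − 112.5)² = 223.55².
Subtracting pairs of circle equations eliminates x²+y² and gives linear equations (the radical axes):
222.6 x + 349.4 y = 31723.31
-214.2 x + 365.6 y = 6455.32
Solving the 2×2 system: x ≈ 59.8, y ≈ 52.7 km.
Check against WDC (with the unrounded x, y): √((x + 48.5)²+(y + 70.3)²) = 163.88 ≈ 163.88 km. ✓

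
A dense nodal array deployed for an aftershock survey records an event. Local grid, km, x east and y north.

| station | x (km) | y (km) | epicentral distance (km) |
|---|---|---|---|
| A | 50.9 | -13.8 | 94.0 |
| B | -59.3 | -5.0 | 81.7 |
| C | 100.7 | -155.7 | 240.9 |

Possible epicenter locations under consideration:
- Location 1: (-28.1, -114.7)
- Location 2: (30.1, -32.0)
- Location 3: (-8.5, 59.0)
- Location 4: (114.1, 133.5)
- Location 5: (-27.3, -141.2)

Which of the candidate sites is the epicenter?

For each candidate, compare |candidate − station| to the reported distance:
Location 1: residuals A 34.1, B 32.4, C 105.7 → max 105.7 km
Location 2: residuals A 66.4, B 11.7, C 98.5 → max 98.5 km
Location 3: residuals A 0.0, B 0.0, C 0.0 → max 0.0 km
Location 4: residuals A 66.3, B 140.2, C 48.6 → max 140.2 km
Location 5: residuals A 55.5, B 58.2, C 112.1 → max 112.1 km
Only Location 3 has all residuals ≈ 0.

Location 3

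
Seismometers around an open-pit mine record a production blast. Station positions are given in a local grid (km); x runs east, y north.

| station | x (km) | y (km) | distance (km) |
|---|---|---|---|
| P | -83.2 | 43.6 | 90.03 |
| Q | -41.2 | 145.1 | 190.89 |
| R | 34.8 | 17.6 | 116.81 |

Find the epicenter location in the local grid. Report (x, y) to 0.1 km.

-64.2 km east, -44.4 km north

Circle about each station: (x + 83.2)² + (y − 43.6)² = 90.03²; (x + 41.2)² + (y − 145.1)² = 190.89²; (x − 34.8)² + (y − 17.6)² = 116.81².
Subtracting the P equation from the Q and R equations removes the quadratic terms:
84.0 x + 203.0 y = -14405.34
236.0 x − 52.0 y = -12841.58
Solving the 2×2 system: x ≈ -64.2, y ≈ -44.4 km.
Check against P (with the unrounded x, y): √((x + 83.2)²+(y − 43.6)²) = 90.03 ≈ 90.03 km. ✓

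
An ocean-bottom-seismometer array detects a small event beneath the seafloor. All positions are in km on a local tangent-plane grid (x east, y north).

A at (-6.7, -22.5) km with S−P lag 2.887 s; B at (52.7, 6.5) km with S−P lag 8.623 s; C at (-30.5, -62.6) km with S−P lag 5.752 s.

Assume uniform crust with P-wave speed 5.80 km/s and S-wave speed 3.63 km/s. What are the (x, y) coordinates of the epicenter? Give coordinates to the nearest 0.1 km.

Distance from S−P lag: d = Δt · v_P v_S / (v_P − v_S) = Δt · (5.80·3.63)/(5.80−3.63) ≈ 9.7023·Δt.
So d_A = 28.01, d_B = 83.66, d_C = 55.81 km.
Circle about each station: (x + 6.7)² + (y + 22.5)² = 28.01²; (x − 52.7)² + (y − 6.5)² = 83.66²; (x + 30.5)² + (y + 62.6)² = 55.81².
Subtracting the A equation from the B and C equations removes the quadratic terms:
118.8 x + 58.0 y = -3946.04
-47.6 x − 80.2 y = 1967.67
Solving the 2×2 system: x ≈ -29.9, y ≈ -6.8 km.

-29.9 km east, -6.8 km north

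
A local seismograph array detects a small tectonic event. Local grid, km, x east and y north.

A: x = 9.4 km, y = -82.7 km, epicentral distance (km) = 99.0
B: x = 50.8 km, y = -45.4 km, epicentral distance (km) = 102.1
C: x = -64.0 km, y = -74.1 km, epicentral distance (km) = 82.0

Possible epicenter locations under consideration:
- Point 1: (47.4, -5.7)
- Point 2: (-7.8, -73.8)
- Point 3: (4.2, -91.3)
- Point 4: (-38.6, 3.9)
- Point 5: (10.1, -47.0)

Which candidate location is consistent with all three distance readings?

For each candidate, compare |candidate − station| to the reported distance:
Point 1: residuals A 13.1, B 62.3, C 48.7 → max 62.3 km
Point 2: residuals A 79.6, B 37.0, C 25.8 → max 79.6 km
Point 3: residuals A 89.0, B 36.7, C 11.7 → max 89.0 km
Point 4: residuals A 0.0, B 0.0, C 0.0 → max 0.0 km
Point 5: residuals A 63.3, B 61.4, C 3.1 → max 63.3 km
Only Point 4 has all residuals ≈ 0.

Point 4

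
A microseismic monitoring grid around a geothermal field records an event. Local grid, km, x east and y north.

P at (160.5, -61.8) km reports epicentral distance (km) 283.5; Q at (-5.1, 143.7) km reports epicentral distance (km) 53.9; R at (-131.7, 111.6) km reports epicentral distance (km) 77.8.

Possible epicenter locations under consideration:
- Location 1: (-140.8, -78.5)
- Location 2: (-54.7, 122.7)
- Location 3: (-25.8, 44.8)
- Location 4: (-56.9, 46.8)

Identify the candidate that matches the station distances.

For each candidate, compare |candidate − station| to the reported distance:
Location 1: residuals P 18.3, Q 206.5, R 112.5 → max 206.5 km
Location 2: residuals P 0.0, Q 0.0, R 0.0 → max 0.0 km
Location 3: residuals P 68.9, Q 47.1, R 47.4 → max 68.9 km
Location 4: residuals P 40.5, Q 56.0, R 21.2 → max 56.0 km
Only Location 2 has all residuals ≈ 0.

Location 2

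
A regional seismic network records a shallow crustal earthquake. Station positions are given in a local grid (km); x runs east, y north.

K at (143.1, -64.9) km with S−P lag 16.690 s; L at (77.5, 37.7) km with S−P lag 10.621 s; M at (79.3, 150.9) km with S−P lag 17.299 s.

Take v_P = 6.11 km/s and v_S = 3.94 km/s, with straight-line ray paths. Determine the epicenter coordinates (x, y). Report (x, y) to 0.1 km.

Distance from S−P lag: d = Δt · v_P v_S / (v_P − v_S) = Δt · (6.11·3.94)/(6.11−3.94) ≈ 11.0937·Δt.
So d_K = 185.15, d_L = 117.83, d_M = 191.91 km.
Circle about each station: (x − 143.1)² + (y + 64.9)² = 185.15²; (x − 77.5)² + (y − 37.7)² = 117.83²; (x − 79.3)² + (y − 150.9)² = 191.91².
Subtracting the K equation from the L and M equations removes the quadratic terms:
-131.2 x + 205.2 y = 3134.53
-127.6 x + 431.6 y = 1820.75
Solving the 2×2 system: x ≈ -32.2, y ≈ -5.3 km.
Check against K (with the unrounded x, y): √((x − 143.1)²+(y + 64.9)²) = 185.13 ≈ 185.15 km. ✓

x ≈ -32.2 km, y ≈ -5.3 km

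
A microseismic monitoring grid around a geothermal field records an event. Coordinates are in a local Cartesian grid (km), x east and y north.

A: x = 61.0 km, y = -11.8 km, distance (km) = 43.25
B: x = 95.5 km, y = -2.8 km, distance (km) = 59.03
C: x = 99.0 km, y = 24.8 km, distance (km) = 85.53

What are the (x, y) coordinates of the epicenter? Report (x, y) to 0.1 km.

x ≈ 67.2 km, y ≈ -54.6 km

Circle about each station: (x − 61.0)² + (y + 11.8)² = 43.25²; (x − 95.5)² + (y + 2.8)² = 59.03²; (x − 99.0)² + (y − 24.8)² = 85.53².
Subtracting pairs of circle equations eliminates x²+y² and gives linear equations (the radical axes):
69.0 x + 18.0 y = 3653.87
76.0 x + 73.2 y = 1110.98
Solving the 2×2 system: x ≈ 67.2, y ≈ -54.6 km.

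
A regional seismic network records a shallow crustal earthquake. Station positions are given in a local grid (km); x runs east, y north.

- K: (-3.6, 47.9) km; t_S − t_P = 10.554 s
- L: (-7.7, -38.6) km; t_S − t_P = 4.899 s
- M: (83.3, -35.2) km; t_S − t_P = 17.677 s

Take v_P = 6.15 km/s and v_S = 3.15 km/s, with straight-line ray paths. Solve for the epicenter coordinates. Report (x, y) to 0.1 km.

Distance from S−P lag: d = Δt · v_P v_S / (v_P − v_S) = Δt · (6.15·3.15)/(6.15−3.15) ≈ 6.4575·Δt.
So d_K = 68.15, d_L = 31.64, d_M = 114.15 km.
Circle about each station: (x + 3.6)² + (y − 47.9)² = 68.15²; (x + 7.7)² + (y + 38.6)² = 31.64²; (x − 83.3)² + (y + 35.2)² = 114.15².
Subtracting pairs of circle equations eliminates x²+y² and gives linear equations (the radical axes):
-8.2 x − 173.0 y = 2885.21
173.8 x − 166.2 y = -2515.24
Solving the 2×2 system: x ≈ -29.1, y ≈ -15.3 km.
Check against K (with the unrounded x, y): √((x + 3.6)²+(y − 47.9)²) = 68.15 ≈ 68.15 km. ✓

x ≈ -29.1 km, y ≈ -15.3 km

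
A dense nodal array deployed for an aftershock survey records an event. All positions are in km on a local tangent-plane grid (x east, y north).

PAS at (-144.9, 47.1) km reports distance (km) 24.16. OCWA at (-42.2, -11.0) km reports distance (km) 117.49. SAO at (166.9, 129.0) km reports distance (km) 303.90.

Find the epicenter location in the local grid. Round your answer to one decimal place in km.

Circle about each station: (x + 144.9)² + (y − 47.1)² = 24.16²; (x + 42.2)² + (y + 11.0)² = 117.49²; (x − 166.9)² + (y − 129.0)² = 303.90².
Subtracting the PAS equation from the OCWA and SAO equations removes the quadratic terms:
205.4 x − 116.2 y = -34532.77
623.6 x + 163.8 y = -70489.31
Solving the 2×2 system: x ≈ -130.5, y ≈ 66.5 km.

-130.5 km east, 66.5 km north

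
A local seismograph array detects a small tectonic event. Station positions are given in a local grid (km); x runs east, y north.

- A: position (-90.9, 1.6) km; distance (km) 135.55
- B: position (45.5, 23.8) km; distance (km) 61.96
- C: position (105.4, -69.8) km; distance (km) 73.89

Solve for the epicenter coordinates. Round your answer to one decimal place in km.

x ≈ 38.8 km, y ≈ -37.8 km

Circle about each station: (x + 90.9)² + (y − 1.6)² = 135.55²; (x − 45.5)² + (y − 23.8)² = 61.96²; (x − 105.4)² + (y + 69.8)² = 73.89².
Subtracting pairs of circle equations eliminates x²+y² and gives linear equations (the radical axes):
272.8 x + 44.4 y = 8906.08
392.6 x − 142.8 y = 20629.90
Solving the 2×2 system: x ≈ 38.8, y ≈ -37.8 km.
Check against A (with the unrounded x, y): √((x + 90.9)²+(y − 1.6)²) = 135.55 ≈ 135.55 km. ✓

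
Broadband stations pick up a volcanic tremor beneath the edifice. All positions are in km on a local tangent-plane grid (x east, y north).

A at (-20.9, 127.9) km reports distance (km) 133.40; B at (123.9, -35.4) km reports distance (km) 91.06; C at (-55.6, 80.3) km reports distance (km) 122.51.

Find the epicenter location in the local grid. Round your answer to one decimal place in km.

46.7 km east, 12.9 km north

Circle about each station: (x + 20.9)² + (y − 127.9)² = 133.40²; (x − 123.9)² + (y + 35.4)² = 91.06²; (x + 55.6)² + (y − 80.3)² = 122.51².
Subtracting the A equation from the B and C equations removes the quadratic terms:
289.6 x − 326.6 y = 9312.79
-69.4 x − 95.2 y = -4468.91
Solving the 2×2 system: x ≈ 46.7, y ≈ 12.9 km.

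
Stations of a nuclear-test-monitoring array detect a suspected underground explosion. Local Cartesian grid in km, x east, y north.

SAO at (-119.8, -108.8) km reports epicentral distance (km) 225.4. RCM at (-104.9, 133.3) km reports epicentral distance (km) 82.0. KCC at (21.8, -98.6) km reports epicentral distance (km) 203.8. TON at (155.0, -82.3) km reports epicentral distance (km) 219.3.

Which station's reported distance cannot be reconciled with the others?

Solve using three stations at a time. Using SAO, RCM, KCC (subtract circle equations pairwise → linear system) gives (x, y) ≈ (-30.8, 98.3).
Distances from that point to each station vs reported:
  SAO: calculated 225.4 vs reported 225.4 → residual 0.0 km
  RCM: calculated 82.0 vs reported 82.0 → residual 0.0 km
  KCC: calculated 203.8 vs reported 203.8 → residual 0.0 km
  TON: calculated 259.1 vs reported 219.3 → residual 39.8 km
SAO, RCM, KCC are mutually consistent (residuals ≈ 0); TON is off by 39.8 km.

TON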